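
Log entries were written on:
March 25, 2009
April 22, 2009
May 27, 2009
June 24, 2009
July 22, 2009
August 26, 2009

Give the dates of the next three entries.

These are Wednesdays at 28- or 35-day spacing (28, 35, 28, 28, 35).
The pattern: 4th Wednesday of the month.
4th Wednesday of September 2009: September 23, 2009.
October 2009 — 4th Wednesday is October 28, 2009.
4th Wednesday of November 2009: November 25, 2009.

September 23, 2009; October 28, 2009; November 25, 2009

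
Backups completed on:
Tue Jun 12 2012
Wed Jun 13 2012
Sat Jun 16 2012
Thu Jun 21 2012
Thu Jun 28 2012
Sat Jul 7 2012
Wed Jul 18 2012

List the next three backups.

Tue Jul 31 2012, Wed Aug 15 2012, Sat Sep 1 2012

Intervals are 1, 3, 5, 7, 9, 11 days — an arithmetic progression with common difference 2.
Next gap: 13 days. Wed Jul 18 2012 + 13 days = Tue Jul 31 2012.
Next gap: 15 days. Tue Jul 31 2012 + 15 days = Wed Aug 15 2012.
Next gap: 17 days. Wed Aug 15 2012 + 17 days = Sat Sep 1 2012.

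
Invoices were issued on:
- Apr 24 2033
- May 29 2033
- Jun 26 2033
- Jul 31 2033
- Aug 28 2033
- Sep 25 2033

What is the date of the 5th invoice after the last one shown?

These are Sundays with 35, 28, 35, 28, 28-day gaps.
Each is the final Sunday of its month — May 29 2033 is past the 28th, so '4th Sunday' doesn't fit.
October 2033 ends with Sunday Oct 30 2033.
November 2033 ends with Sunday Nov 27 2033.
December 2033 ends with Sunday Dec 25 2033.
Last Sunday of January 2034: Jan 29 2034.
Last Sunday of February 2034: Feb 26 2034.

Feb 26 2034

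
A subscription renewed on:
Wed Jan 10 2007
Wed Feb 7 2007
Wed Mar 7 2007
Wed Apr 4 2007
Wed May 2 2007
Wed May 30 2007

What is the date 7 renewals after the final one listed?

Every event comes 28 days after the last (28, 28, 28, 28, 28).
Wed May 30 2007 + 28 days = Wed Jun 27 2007.
Wed Jun 27 2007 + 28 days = Wed Jul 25 2007.
Wed Jul 25 2007 + 28 days = Wed Aug 22 2007.
Wed Aug 22 2007 + 28 days = Wed Sep 19 2007.
Wed Sep 19 2007 + 28 days = Wed Oct 17 2007.
Wed Oct 17 2007 + 28 days = Wed Nov 14 2007.
Wed Nov 14 2007 + 28 days = Wed Dec 12 2007.

Wed Dec 12 2007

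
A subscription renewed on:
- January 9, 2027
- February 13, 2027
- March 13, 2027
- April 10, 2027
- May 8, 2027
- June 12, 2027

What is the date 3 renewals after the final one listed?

These are Saturdays at 28- or 35-day spacing (35, 28, 28, 28, 35).
The pattern: 2nd Saturday of the month.
2nd Saturday of July 2027: July 10, 2027.
August 2027 — 2nd Saturday is August 14, 2027.
2nd Saturday of September 2027: September 11, 2027.

September 11, 2027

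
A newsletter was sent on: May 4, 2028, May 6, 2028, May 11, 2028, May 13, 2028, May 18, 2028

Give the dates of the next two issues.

May 20, 2028; May 25, 2028

Every event lands on a Thursday or Saturday (gaps cycle 2, 5, 2, 5).
So the schedule is: every Thursday and Saturday.
The following Saturday is May 20, 2028.
Next Thursday: May 25, 2028.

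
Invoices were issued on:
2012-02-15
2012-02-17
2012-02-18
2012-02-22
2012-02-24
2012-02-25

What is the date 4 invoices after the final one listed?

2012-03-07

Every event lands on a Wednesday or Friday or Saturday (gaps cycle 2, 1, 4, 2, 1).
So the schedule is: every Wednesday, Friday and Saturday.
The following Wednesday is 2012-02-29.
Next Friday: 2012-03-02.
Next Saturday: 2012-03-03.
The following Wednesday is 2012-03-07.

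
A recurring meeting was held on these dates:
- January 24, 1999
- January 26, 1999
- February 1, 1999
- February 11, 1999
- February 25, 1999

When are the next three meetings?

Intervals are 2, 6, 10, 14 days — an arithmetic progression with common difference 4.
Next gap: 18 days. February 25, 1999 + 18 days = March 15, 1999.
Next gap: 22 days. March 15, 1999 + 22 days = April 6, 1999.
Next gap: 26 days. April 6, 1999 + 26 days = May 2, 1999.

March 15, 1999; April 6, 1999; May 2, 1999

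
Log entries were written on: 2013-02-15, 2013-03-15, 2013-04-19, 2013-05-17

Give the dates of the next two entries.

These are Fridays at 28- or 35-day spacing (28, 35, 28).
The pattern: 3rd Friday of the month.
3rd Friday of June 2013: 2013-06-21.
July 2013 — 3rd Friday is 2013-07-19.

2013-06-21, 2013-07-19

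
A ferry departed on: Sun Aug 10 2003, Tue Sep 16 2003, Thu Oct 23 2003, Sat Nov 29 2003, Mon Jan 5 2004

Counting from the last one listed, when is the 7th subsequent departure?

Mon Sep 20 2004

The spacing is 37, 37, 37, 37 days — always 37 days.
Mon Jan 5 2004 + 37 days = Wed Feb 11 2004.
Wed Feb 11 2004 + 37 days = Fri Mar 19 2004.
Fri Mar 19 2004 + 37 days = Sun Apr 25 2004.
Sun Apr 25 2004 + 37 days = Tue Jun 1 2004.
Tue Jun 1 2004 + 37 days = Thu Jul 8 2004.
Thu Jul 8 2004 + 37 days = Sat Aug 14 2004.
Sat Aug 14 2004 + 37 days = Mon Sep 20 2004.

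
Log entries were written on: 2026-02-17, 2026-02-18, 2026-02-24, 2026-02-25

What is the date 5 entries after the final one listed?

2026-03-17

The gap pattern 1, 6, 1 repeats every 2 events.
These are the Tuesdays and Wednesdays of each week.
Next Tuesday: 2026-03-03.
The following Wednesday is 2026-03-04.
Next Tuesday: 2026-03-10.
The following Wednesday is 2026-03-11.
The following Tuesday is 2026-03-17.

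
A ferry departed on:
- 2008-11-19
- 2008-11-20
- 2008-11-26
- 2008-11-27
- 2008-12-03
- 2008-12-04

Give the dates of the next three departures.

2008-12-10, 2008-12-11, 2008-12-17

Gaps: 1, 6, 1, 6, 1 days — not constant, but cyclic with period 2.
The events fall on every Wednesday and Thursday.
The following Wednesday is 2008-12-10.
Next Thursday: 2008-12-11.
The following Wednesday is 2008-12-17.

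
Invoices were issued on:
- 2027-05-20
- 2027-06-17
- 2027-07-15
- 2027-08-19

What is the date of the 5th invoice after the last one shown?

These are Thursdays at 28- or 35-day spacing (28, 28, 35).
The pattern: 3rd Thursday of the month.
3rd Thursday of September 2027: 2027-09-16.
October 2027 — 3rd Thursday is 2027-10-21.
November 2027 — 3rd Thursday is 2027-11-18.
3rd Thursday of December 2027: 2027-12-16.
3rd Thursday of January 2028: 2028-01-20.

2028-01-20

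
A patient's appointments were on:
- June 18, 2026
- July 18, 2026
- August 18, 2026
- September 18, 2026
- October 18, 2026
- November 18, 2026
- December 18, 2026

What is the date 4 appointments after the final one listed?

April 18, 2027

Each date is the 18th; the gaps (30, 31, 31, 30, 31, 30) track the month lengths.
The rule is the 18th of each month.
Next: January 2027 → January 18, 2027.
Next: February 2027 → February 18, 2027.
Next: March 2027 → March 18, 2027.
April 2027: April 18, 2027.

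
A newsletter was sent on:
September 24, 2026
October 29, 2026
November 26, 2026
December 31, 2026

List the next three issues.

January 28, 2027; February 25, 2027; March 25, 2027

These are Thursdays with 35, 28, 35-day gaps.
Each is the final Thursday of its month — October 29, 2026 is past the 28th, so '4th Thursday' doesn't fit.
Last Thursday of January 2027: January 28, 2027.
Last Thursday of February 2027: February 25, 2027.
March 2027 ends with Thursday March 25, 2027.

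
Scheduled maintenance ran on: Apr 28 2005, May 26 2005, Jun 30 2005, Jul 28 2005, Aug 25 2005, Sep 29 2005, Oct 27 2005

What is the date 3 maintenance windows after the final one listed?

All Thursdays; the gaps (28, 35, 28, 28, 35, 28) vary with month length.
This is the last Thursday of each month.
Last Thursday of November 2005: Nov 24 2005.
Last Thursday of December 2005: Dec 29 2005.
Last Thursday of January 2006: Jan 26 2006.

Jan 26 2006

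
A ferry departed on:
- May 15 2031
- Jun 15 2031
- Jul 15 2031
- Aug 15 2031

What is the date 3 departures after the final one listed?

Nov 15 2031

The day-of-month is always 15 (31, 30, 31 days between events).
So this recurs on the 15th of each month.
September 2031: Sep 15 2031.
Next: October 2031 → Oct 15 2031.
Next: November 2031 → Nov 15 2031.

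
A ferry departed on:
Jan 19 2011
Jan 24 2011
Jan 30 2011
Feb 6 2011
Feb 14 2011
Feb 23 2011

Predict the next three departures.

The spacing grows by 1 each time: 5, 6, 7, 8, 9 days.
Next gap: 10 days. Feb 23 2011 + 10 days = Mar 5 2011.
Next gap: 11 days. Mar 5 2011 + 11 days = Mar 16 2011.
Next gap: 12 days. Mar 16 2011 + 12 days = Mar 28 2011.

Mar 5 2011, Mar 16 2011, Mar 28 2011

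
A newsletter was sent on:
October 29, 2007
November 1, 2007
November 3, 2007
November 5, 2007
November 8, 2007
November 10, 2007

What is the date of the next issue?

November 12, 2007

Gaps: 3, 2, 2, 3, 2 days — not constant, but cyclic with period 3.
The events fall on every Monday, Thursday and Saturday.
The following Monday is November 12, 2007.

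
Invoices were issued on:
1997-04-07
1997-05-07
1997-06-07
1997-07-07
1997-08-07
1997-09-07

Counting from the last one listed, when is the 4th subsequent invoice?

Gaps: 30, 31, 30, 31, 31 days — not constant. Every event is on the 7th of the month.
Pattern: the 7th of each month.
October 1997: 1997-10-07.
Next: November 1997 → 1997-11-07.
December 1997: 1997-12-07.
January 1998: 1998-01-07.

1998-01-07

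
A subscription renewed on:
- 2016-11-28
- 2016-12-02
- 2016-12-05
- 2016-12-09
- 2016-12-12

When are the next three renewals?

2016-12-16, 2016-12-19, 2016-12-23

Every event lands on a Monday or Friday (gaps cycle 4, 3, 4, 3).
So the schedule is: every Monday and Friday.
The following Friday is 2016-12-16.
The following Monday is 2016-12-19.
Next Friday: 2016-12-23.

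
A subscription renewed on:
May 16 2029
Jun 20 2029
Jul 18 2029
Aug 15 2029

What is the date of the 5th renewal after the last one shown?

All dates are Wednesdays, 35, 28, 28 days apart.
Specifically, the 3rd Wednesday of each month.
September 2029 — 3rd Wednesday is Sep 19 2029.
3rd Wednesday of October 2029: Oct 17 2029.
November 2029 — 3rd Wednesday is Nov 21 2029.
December 2029 — 3rd Wednesday is Dec 19 2029.
January 2030 — 3rd Wednesday is Jan 16 2030.

Jan 16 2030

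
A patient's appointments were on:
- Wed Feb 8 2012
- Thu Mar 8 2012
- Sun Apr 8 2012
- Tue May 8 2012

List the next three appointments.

Fri Jun 8 2012, Sun Jul 8 2012, Wed Aug 8 2012

Each date is the 8th; the gaps (29, 31, 30) track the month lengths.
The rule is the 8th of each month.
Next: June 2012 → Fri Jun 8 2012.
July 2012: Sun Jul 8 2012.
August 2012: Wed Aug 8 2012.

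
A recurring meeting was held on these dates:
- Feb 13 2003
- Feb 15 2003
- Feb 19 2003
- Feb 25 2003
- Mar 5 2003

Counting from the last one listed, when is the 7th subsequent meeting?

Jun 25 2003

Gaps: 2, 4, 6, 8 days — each gap is 2 larger than the previous one.
Next gap: 10 days. Mar 5 2003 + 10 days = Mar 15 2003.
Next gap: 12 days. Mar 15 2003 + 12 days = Mar 27 2003.
Next gap: 14 days. Mar 27 2003 + 14 days = Apr 10 2003.
Next gap: 16 days. Apr 10 2003 + 16 days = Apr 26 2003.
Next gap: 18 days. Apr 26 2003 + 18 days = May 14 2003.
Next gap: 20 days. May 14 2003 + 20 days = Jun 3 2003.
Next gap: 22 days. Jun 3 2003 + 22 days = Jun 25 2003.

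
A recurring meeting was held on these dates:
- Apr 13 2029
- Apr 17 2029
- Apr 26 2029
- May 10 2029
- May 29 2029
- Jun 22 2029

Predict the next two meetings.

Gaps: 4, 9, 14, 19, 24 days — each gap is 5 larger than the previous one.
Next gap: 29 days. Jun 22 2029 + 29 days = Jul 21 2029.
Next gap: 34 days. Jul 21 2029 + 34 days = Aug 24 2029.

Jul 21 2029, Aug 24 2029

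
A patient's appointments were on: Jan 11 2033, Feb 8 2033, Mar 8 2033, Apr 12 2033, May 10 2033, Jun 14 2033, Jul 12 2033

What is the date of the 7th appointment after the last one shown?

All dates are Tuesdays, 28, 28, 35, 28, 35, 28 days apart.
Specifically, the 2nd Tuesday of each month.
2nd Tuesday of August 2033: Aug 9 2033.
2nd Tuesday of September 2033: Sep 13 2033.
October 2033 — 2nd Tuesday is Oct 11 2033.
November 2033 — 2nd Tuesday is Nov 8 2033.
2nd Tuesday of December 2033: Dec 13 2033.
January 2034 — 2nd Tuesday is Jan 10 2034.
2nd Tuesday of February 2034: Feb 14 2034.

Feb 14 2034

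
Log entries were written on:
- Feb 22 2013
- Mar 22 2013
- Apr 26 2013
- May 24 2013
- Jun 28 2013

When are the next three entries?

All dates are Fridays, 28, 35, 28, 35 days apart.
Specifically, the 4th Friday of each month.
July 2013 — 4th Friday is Jul 26 2013.
August 2013 — 4th Friday is Aug 23 2013.
4th Friday of September 2013: Sep 27 2013.

Jul 26 2013, Aug 23 2013, Sep 27 2013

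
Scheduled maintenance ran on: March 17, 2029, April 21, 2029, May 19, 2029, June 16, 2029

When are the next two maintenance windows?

July 21, 2029; August 18, 2029

These are Saturdays at 28- or 35-day spacing (35, 28, 28).
The pattern: 3rd Saturday of the month.
July 2029 — 3rd Saturday is July 21, 2029.
August 2029 — 3rd Saturday is August 18, 2029.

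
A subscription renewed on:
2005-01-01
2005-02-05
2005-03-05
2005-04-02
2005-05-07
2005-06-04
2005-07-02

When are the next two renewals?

2005-08-06, 2005-09-03

Gaps: 35, 28, 28, 35, 28, 28 days — a mix of 28 and 35. Every date is a Saturday.
Each is the 1st Saturday of its month.
August 2005 — 1st Saturday is 2005-08-06.
September 2005 — 1st Saturday is 2005-09-03.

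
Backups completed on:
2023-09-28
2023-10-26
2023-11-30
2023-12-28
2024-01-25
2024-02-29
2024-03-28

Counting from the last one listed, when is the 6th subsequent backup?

All Thursdays; the gaps (28, 35, 28, 28, 35, 28) vary with month length.
This is the last Thursday of each month.
Last Thursday of April 2024: 2024-04-25.
Last Thursday of May 2024: 2024-05-30.
Last Thursday of June 2024: 2024-06-27.
Last Thursday of July 2024: 2024-07-25.
Last Thursday of August 2024: 2024-08-29.
September 2024 ends with Thursday 2024-09-26.

2024-09-26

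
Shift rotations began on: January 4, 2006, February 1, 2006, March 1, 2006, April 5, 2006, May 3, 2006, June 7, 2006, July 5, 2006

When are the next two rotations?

These are Wednesdays at 28- or 35-day spacing (28, 28, 35, 28, 35, 28).
The pattern: 1st Wednesday of the month.
1st Wednesday of August 2006: August 2, 2006.
1st Wednesday of September 2006: September 6, 2006.

August 2, 2006; September 6, 2006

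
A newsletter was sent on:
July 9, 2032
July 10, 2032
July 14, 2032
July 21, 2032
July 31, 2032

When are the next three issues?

The spacing grows by 3 each time: 1, 4, 7, 10 days.
Next gap: 13 days. July 31, 2032 + 13 days = August 13, 2032.
Next gap: 16 days. August 13, 2032 + 16 days = August 29, 2032.
Next gap: 19 days. August 29, 2032 + 19 days = September 17, 2032.

August 13, 2032; August 29, 2032; September 17, 2032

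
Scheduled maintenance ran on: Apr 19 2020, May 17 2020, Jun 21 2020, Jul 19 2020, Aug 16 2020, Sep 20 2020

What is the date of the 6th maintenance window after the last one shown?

Mar 21 2021

These are Sundays at 28- or 35-day spacing (28, 35, 28, 28, 35).
The pattern: 3rd Sunday of the month.
October 2020 — 3rd Sunday is Oct 18 2020.
3rd Sunday of November 2020: Nov 15 2020.
December 2020 — 3rd Sunday is Dec 20 2020.
January 2021 — 3rd Sunday is Jan 17 2021.
3rd Sunday of February 2021: Feb 21 2021.
3rd Sunday of March 2021: Mar 21 2021.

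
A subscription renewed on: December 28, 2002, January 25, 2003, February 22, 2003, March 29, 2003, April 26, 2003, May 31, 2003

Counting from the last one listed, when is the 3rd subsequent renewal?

August 30, 2003

All Saturdays; the gaps (28, 28, 35, 28, 35) vary with month length.
This is the last Saturday of each month.
Last Saturday of June 2003: June 28, 2003.
Last Saturday of July 2003: July 26, 2003.
August 2003 ends with Saturday August 30, 2003.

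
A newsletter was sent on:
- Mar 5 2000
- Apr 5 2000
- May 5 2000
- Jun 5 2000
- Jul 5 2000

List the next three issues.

Aug 5 2000, Sep 5 2000, Oct 5 2000

The day-of-month is always 5 (31, 30, 31, 30 days between events).
So this recurs on the 5th of each month.
August 2000: Aug 5 2000.
September 2000: Sep 5 2000.
October 2000: Oct 5 2000.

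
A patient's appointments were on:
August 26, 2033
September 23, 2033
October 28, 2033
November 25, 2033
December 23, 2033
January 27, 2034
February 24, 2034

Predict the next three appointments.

March 24, 2034; April 28, 2034; May 26, 2034

Gaps: 28, 35, 28, 28, 35, 28 days — a mix of 28 and 35. Every date is a Friday.
Each is the 4th Friday of its month.
March 2034 — 4th Friday is March 24, 2034.
April 2034 — 4th Friday is April 28, 2034.
4th Friday of May 2034: May 26, 2034.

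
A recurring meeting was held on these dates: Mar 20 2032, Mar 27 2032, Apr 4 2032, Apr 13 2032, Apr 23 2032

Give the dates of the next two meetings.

May 4 2032, May 16 2032

The spacing grows by 1 each time: 7, 8, 9, 10 days.
Next gap: 11 days. Apr 23 2032 + 11 days = May 4 2032.
Next gap: 12 days. May 4 2032 + 12 days = May 16 2032.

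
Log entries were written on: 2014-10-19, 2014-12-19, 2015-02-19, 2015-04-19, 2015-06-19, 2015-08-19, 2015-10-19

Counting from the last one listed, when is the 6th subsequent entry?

2016-10-19

Each date is the 19th; the gaps (61, 62, 59, 61, 61, 61) track the month lengths.
The rule is the 19th of every 2 months.
Next: December 2015 → 2015-12-19.
February 2016: 2016-02-19.
April 2016: 2016-04-19.
Next: June 2016 → 2016-06-19.
August 2016: 2016-08-19.
Next: October 2016 → 2016-10-19.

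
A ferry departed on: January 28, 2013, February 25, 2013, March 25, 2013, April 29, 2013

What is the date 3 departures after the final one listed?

Every date is a Monday; gaps 28, 28, 35 days.
Each is the last Monday of its month (at least one falls on the 29th or later, ruling out '4th Monday').
May 2013 ends with Monday May 27, 2013.
Last Monday of June 2013: June 24, 2013.
Last Monday of July 2013: July 29, 2013.

July 29, 2013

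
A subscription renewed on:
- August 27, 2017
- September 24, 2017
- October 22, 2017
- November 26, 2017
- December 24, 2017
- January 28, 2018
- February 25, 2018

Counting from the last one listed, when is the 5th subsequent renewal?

These are Sundays at 28- or 35-day spacing (28, 28, 35, 28, 35, 28).
The pattern: 4th Sunday of the month.
March 2018 — 4th Sunday is March 25, 2018.
4th Sunday of April 2018: April 22, 2018.
May 2018 — 4th Sunday is May 27, 2018.
June 2018 — 4th Sunday is June 24, 2018.
July 2018 — 4th Sunday is July 22, 2018.

July 22, 2018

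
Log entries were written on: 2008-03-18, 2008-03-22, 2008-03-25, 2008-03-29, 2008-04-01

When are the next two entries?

Every event lands on a Tuesday or Saturday (gaps cycle 4, 3, 4, 3).
So the schedule is: every Tuesday and Saturday.
The following Saturday is 2008-04-05.
The following Tuesday is 2008-04-08.

2008-04-05, 2008-04-08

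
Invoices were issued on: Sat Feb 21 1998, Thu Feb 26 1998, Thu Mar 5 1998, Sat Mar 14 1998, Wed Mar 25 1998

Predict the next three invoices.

Intervals are 5, 7, 9, 11 days — an arithmetic progression with common difference 2.
Next gap: 13 days. Wed Mar 25 1998 + 13 days = Tue Apr 7 1998.
Next gap: 15 days. Tue Apr 7 1998 + 15 days = Wed Apr 22 1998.
Next gap: 17 days. Wed Apr 22 1998 + 17 days = Sat May 9 1998.

Tue Apr 7 1998, Wed Apr 22 1998, Sat May 9 1998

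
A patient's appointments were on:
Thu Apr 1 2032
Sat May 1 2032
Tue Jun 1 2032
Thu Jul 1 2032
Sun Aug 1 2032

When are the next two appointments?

Wed Sep 1 2032, Fri Oct 1 2032

Gaps: 30, 31, 30, 31 days — not constant. Every event is on the 1st of the month.
Pattern: the 1st of each month.
September 2032: Wed Sep 1 2032.
Next: October 2032 → Fri Oct 1 2032.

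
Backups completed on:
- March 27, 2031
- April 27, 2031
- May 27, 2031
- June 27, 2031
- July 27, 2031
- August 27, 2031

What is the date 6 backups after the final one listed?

February 27, 2032

Each date is the 27th; the gaps (31, 30, 31, 30, 31) track the month lengths.
The rule is the 27th of each month.
Next: September 2031 → September 27, 2031.
October 2031: October 27, 2031.
November 2031: November 27, 2031.
December 2031: December 27, 2031.
Next: January 2032 → January 27, 2032.
February 2032: February 27, 2032.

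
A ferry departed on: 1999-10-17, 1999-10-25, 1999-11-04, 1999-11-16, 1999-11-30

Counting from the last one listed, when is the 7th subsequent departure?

2000-05-02

The spacing grows by 2 each time: 8, 10, 12, 14 days.
Next gap: 16 days. 1999-11-30 + 16 days = 1999-12-16.
Next gap: 18 days. 1999-12-16 + 18 days = 2000-01-03.
Next gap: 20 days. 2000-01-03 + 20 days = 2000-01-23.
Next gap: 22 days. 2000-01-23 + 22 days = 2000-02-14.
Next gap: 24 days. 2000-02-14 + 24 days = 2000-03-09.
Next gap: 26 days. 2000-03-09 + 26 days = 2000-04-04.
Next gap: 28 days. 2000-04-04 + 28 days = 2000-05-02.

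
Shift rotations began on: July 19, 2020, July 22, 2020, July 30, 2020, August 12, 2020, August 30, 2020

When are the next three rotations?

Intervals are 3, 8, 13, 18 days — an arithmetic progression with common difference 5.
Next gap: 23 days. August 30, 2020 + 23 days = September 22, 2020.
Next gap: 28 days. September 22, 2020 + 28 days = October 20, 2020.
Next gap: 33 days. October 20, 2020 + 33 days = November 22, 2020.

September 22, 2020; October 20, 2020; November 22, 2020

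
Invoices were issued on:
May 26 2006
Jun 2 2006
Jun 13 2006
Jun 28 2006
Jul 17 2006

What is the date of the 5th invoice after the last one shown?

Dec 19 2006

The spacing grows by 4 each time: 7, 11, 15, 19 days.
Next gap: 23 days. Jul 17 2006 + 23 days = Aug 9 2006.
Next gap: 27 days. Aug 9 2006 + 27 days = Sep 5 2006.
Next gap: 31 days. Sep 5 2006 + 31 days = Oct 6 2006.
Next gap: 35 days. Oct 6 2006 + 35 days = Nov 10 2006.
Next gap: 39 days. Nov 10 2006 + 39 days = Dec 19 2006.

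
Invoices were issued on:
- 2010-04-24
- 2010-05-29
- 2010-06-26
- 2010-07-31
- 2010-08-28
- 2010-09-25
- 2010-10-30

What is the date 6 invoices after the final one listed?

2011-04-30

All Saturdays; the gaps (35, 28, 35, 28, 28, 35) vary with month length.
This is the last Saturday of each month.
Last Saturday of November 2010: 2010-11-27.
Last Saturday of December 2010: 2010-12-25.
Last Saturday of January 2011: 2011-01-29.
February 2011 ends with Saturday 2011-02-26.
March 2011 ends with Saturday 2011-03-26.
Last Saturday of April 2011: 2011-04-30.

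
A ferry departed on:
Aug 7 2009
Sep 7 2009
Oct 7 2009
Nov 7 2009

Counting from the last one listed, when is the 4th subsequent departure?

The day-of-month is always 7 (31, 30, 31 days between events).
So this recurs on the 7th of each month.
December 2009: Dec 7 2009.
Next: January 2010 → Jan 7 2010.
Next: February 2010 → Feb 7 2010.
March 2010: Mar 7 2010.

Mar 7 2010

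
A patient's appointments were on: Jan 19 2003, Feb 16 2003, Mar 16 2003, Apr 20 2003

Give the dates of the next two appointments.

All dates are Sundays, 28, 28, 35 days apart.
Specifically, the 3rd Sunday of each month.
May 2003 — 3rd Sunday is May 18 2003.
3rd Sunday of June 2003: Jun 15 2003.

May 18 2003, Jun 15 2003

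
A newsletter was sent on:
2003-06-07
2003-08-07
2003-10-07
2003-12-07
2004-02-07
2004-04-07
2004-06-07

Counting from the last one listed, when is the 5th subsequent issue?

Each date is the 7th; the gaps (61, 61, 61, 62, 60, 61) track the month lengths.
The rule is the 7th of every 2 months.
August 2004: 2004-08-07.
Next: October 2004 → 2004-10-07.
December 2004: 2004-12-07.
Next: February 2005 → 2005-02-07.
Next: April 2005 → 2005-04-07.

2005-04-07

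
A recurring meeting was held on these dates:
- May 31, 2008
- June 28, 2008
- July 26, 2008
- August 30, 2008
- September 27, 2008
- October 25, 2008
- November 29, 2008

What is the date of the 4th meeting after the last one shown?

March 28, 2009

These are Saturdays with 28, 28, 35, 28, 28, 35-day gaps.
Each is the final Saturday of its month — May 31, 2008 is past the 28th, so '4th Saturday' doesn't fit.
Last Saturday of December 2008: December 27, 2008.
Last Saturday of January 2009: January 31, 2009.
Last Saturday of February 2009: February 28, 2009.
Last Saturday of March 2009: March 28, 2009.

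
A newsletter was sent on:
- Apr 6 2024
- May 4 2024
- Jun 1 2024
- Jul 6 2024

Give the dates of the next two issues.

Aug 3 2024, Sep 7 2024

All dates are Saturdays, 28, 28, 35 days apart.
Specifically, the 1st Saturday of each month.
1st Saturday of August 2024: Aug 3 2024.
1st Saturday of September 2024: Sep 7 2024.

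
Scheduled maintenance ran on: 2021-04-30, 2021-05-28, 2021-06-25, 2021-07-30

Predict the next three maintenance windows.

These are Fridays with 28, 28, 35-day gaps.
Each is the final Friday of its month — 2021-04-30 is past the 28th, so '4th Friday' doesn't fit.
Last Friday of August 2021: 2021-08-27.
Last Friday of September 2021: 2021-09-24.
October 2021 ends with Friday 2021-10-29.

2021-08-27, 2021-09-24, 2021-10-29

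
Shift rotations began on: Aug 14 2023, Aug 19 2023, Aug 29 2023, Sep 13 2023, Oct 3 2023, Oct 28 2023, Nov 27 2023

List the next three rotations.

Intervals are 5, 10, 15, 20, 25, 30 days — an arithmetic progression with common difference 5.
Next gap: 35 days. Nov 27 2023 + 35 days = Jan 1 2024.
Next gap: 40 days. Jan 1 2024 + 40 days = Feb 10 2024.
Next gap: 45 days. Feb 10 2024 + 45 days = Mar 26 2024.

Jan 1 2024, Feb 10 2024, Mar 26 2024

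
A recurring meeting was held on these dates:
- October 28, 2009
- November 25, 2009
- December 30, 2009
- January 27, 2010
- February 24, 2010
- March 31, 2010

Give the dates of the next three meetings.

All Wednesdays; the gaps (28, 35, 28, 28, 35) vary with month length.
This is the last Wednesday of each month.
Last Wednesday of April 2010: April 28, 2010.
May 2010 ends with Wednesday May 26, 2010.
June 2010 ends with Wednesday June 30, 2010.

April 28, 2010; May 26, 2010; June 30, 2010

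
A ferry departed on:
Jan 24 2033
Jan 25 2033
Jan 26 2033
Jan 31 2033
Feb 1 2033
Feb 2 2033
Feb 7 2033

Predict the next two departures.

Feb 8 2033, Feb 9 2033

The gap pattern 1, 1, 5, 1, 1, 5 repeats every 3 events.
These are the Mondays, Tuesdays and Wednesdays of each week.
The following Tuesday is Feb 8 2033.
Next Wednesday: Feb 9 2033.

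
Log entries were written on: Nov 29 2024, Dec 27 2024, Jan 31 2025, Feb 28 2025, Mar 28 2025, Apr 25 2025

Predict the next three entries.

Every date is a Friday; gaps 28, 35, 28, 28, 28 days.
Each is the last Friday of its month (at least one falls on the 29th or later, ruling out '4th Friday').
Last Friday of May 2025: May 30 2025.
Last Friday of June 2025: Jun 27 2025.
July 2025 ends with Friday Jul 25 2025.

May 30 2025, Jun 27 2025, Jul 25 2025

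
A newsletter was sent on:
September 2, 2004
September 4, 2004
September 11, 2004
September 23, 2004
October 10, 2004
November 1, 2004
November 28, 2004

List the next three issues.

The spacing grows by 5 each time: 2, 7, 12, 17, 22, 27 days.
Next gap: 32 days. November 28, 2004 + 32 days = December 30, 2004.
Next gap: 37 days. December 30, 2004 + 37 days = February 5, 2005.
Next gap: 42 days. February 5, 2005 + 42 days = March 19, 2005.

December 30, 2004; February 5, 2005; March 19, 2005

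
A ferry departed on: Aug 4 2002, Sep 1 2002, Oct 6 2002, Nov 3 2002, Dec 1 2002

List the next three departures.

These are Sundays at 28- or 35-day spacing (28, 35, 28, 28).
The pattern: 1st Sunday of the month.
1st Sunday of January 2003: Jan 5 2003.
February 2003 — 1st Sunday is Feb 2 2003.
March 2003 — 1st Sunday is Mar 2 2003.

Jan 5 2003, Feb 2 2003, Mar 2 2003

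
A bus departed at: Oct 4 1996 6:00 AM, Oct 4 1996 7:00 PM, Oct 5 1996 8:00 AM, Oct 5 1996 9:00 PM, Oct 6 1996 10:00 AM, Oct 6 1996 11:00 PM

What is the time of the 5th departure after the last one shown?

Spacing: 13, 13, 13, 13, 13 h — constant 13 h.
Oct 6 1996 11:00 PM + 13 h = Oct 7 1996 12:00 PM.
Oct 7 1996 12:00 PM + 13 h = Oct 8 1996 1:00 AM.
Oct 8 1996 1:00 AM + 13 h = Oct 8 1996 2:00 PM.
Oct 8 1996 2:00 PM + 13 h = Oct 9 1996 3:00 AM.
Oct 9 1996 3:00 AM + 13 h = Oct 9 1996 4:00 PM.

Oct 9 1996 4:00 PM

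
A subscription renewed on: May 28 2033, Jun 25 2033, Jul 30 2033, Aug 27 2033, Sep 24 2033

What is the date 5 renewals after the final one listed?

Feb 25 2034

Every date is a Saturday; gaps 28, 35, 28, 28 days.
Each is the last Saturday of its month (at least one falls on the 29th or later, ruling out '4th Saturday').
October 2033 ends with Saturday Oct 29 2033.
Last Saturday of November 2033: Nov 26 2033.
December 2033 ends with Saturday Dec 31 2033.
January 2034 ends with Saturday Jan 28 2034.
February 2034 ends with Saturday Feb 25 2034.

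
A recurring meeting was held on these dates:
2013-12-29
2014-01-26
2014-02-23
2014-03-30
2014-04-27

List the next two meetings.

2014-05-25, 2014-06-29

Every date is a Sunday; gaps 28, 28, 35, 28 days.
Each is the last Sunday of its month (at least one falls on the 29th or later, ruling out '4th Sunday').
May 2014 ends with Sunday 2014-05-25.
Last Sunday of June 2014: 2014-06-29.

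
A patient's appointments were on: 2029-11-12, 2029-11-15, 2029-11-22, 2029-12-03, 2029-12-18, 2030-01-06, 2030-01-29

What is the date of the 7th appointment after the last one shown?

The spacing grows by 4 each time: 3, 7, 11, 15, 19, 23 days.
Next gap: 27 days. 2030-01-29 + 27 days = 2030-02-25.
Next gap: 31 days. 2030-02-25 + 31 days = 2030-03-28.
Next gap: 35 days. 2030-03-28 + 35 days = 2030-05-02.
Next gap: 39 days. 2030-05-02 + 39 days = 2030-06-10.
Next gap: 43 days. 2030-06-10 + 43 days = 2030-07-23.
Next gap: 47 days. 2030-07-23 + 47 days = 2030-09-08.
Next gap: 51 days. 2030-09-08 + 51 days = 2030-10-29.

2030-10-29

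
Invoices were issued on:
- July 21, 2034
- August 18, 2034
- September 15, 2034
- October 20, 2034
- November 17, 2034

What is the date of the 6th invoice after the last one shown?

Gaps: 28, 28, 35, 28 days — a mix of 28 and 35. Every date is a Friday.
Each is the 3rd Friday of its month.
3rd Friday of December 2034: December 15, 2034.
3rd Friday of January 2035: January 19, 2035.
3rd Friday of February 2035: February 16, 2035.
3rd Friday of March 2035: March 16, 2035.
April 2035 — 3rd Friday is April 20, 2035.
3rd Friday of May 2035: May 18, 2035.

May 18, 2035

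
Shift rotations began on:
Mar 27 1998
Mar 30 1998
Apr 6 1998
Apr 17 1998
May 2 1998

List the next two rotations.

May 21 1998, Jun 13 1998

Gaps: 3, 7, 11, 15 days — each gap is 4 larger than the previous one.
Next gap: 19 days. May 2 1998 + 19 days = May 21 1998.
Next gap: 23 days. May 21 1998 + 23 days = Jun 13 1998.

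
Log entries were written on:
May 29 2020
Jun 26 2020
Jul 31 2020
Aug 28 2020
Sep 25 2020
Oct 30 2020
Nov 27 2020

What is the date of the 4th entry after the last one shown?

These are Fridays with 28, 35, 28, 28, 35, 28-day gaps.
Each is the final Friday of its month — May 29 2020 is past the 28th, so '4th Friday' doesn't fit.
Last Friday of December 2020: Dec 25 2020.
Last Friday of January 2021: Jan 29 2021.
February 2021 ends with Friday Feb 26 2021.
March 2021 ends with Friday Mar 26 2021.

Mar 26 2021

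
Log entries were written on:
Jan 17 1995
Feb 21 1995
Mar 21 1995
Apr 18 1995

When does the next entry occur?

May 16 1995

All dates are Tuesdays, 35, 28, 28 days apart.
Specifically, the 3rd Tuesday of each month.
May 1995 — 3rd Tuesday is May 16 1995.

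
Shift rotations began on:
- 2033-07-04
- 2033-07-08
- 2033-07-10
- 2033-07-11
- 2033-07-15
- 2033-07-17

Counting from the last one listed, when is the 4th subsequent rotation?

Every event lands on a Monday or Friday or Sunday (gaps cycle 4, 2, 1, 4, 2).
So the schedule is: every Monday, Friday and Sunday.
The following Monday is 2033-07-18.
Next Friday: 2033-07-22.
Next Sunday: 2033-07-24.
Next Monday: 2033-07-25.

2033-07-25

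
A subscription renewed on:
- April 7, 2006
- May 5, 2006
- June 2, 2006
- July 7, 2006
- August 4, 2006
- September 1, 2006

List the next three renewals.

These are Fridays at 28- or 35-day spacing (28, 28, 35, 28, 28).
The pattern: 1st Friday of the month.
1st Friday of October 2006: October 6, 2006.
1st Friday of November 2006: November 3, 2006.
1st Friday of December 2006: December 1, 2006.

October 6, 2006; November 3, 2006; December 1, 2006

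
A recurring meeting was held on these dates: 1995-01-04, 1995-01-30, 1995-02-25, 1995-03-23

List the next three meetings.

1995-04-18, 1995-05-14, 1995-06-09

Gaps between consecutive events: 26, 26, 26 days — a constant 26-day interval.
1995-03-23 + 26 days = 1995-04-18.
1995-04-18 + 26 days = 1995-05-14.
1995-05-14 + 26 days = 1995-06-09.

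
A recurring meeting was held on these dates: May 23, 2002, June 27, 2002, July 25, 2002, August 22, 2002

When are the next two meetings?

Gaps: 35, 28, 28 days — a mix of 28 and 35. Every date is a Thursday.
Each is the 4th Thursday of its month.
4th Thursday of September 2002: September 26, 2002.
4th Thursday of October 2002: October 24, 2002.

September 26, 2002; October 24, 2002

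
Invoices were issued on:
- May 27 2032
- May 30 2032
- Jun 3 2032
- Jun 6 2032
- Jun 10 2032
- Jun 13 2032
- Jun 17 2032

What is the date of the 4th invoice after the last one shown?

Jul 1 2032

Gaps: 3, 4, 3, 4, 3, 4 days — not constant, but cyclic with period 2.
The events fall on every Thursday and Sunday.
The following Sunday is Jun 20 2032.
Next Thursday: Jun 24 2032.
Next Sunday: Jun 27 2032.
The following Thursday is Jul 1 2032.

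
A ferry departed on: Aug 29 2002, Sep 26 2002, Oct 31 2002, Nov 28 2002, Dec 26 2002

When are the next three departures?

All Thursdays; the gaps (28, 35, 28, 28) vary with month length.
This is the last Thursday of each month.
January 2003 ends with Thursday Jan 30 2003.
February 2003 ends with Thursday Feb 27 2003.
March 2003 ends with Thursday Mar 27 2003.

Jan 30 2003, Feb 27 2003, Mar 27 2003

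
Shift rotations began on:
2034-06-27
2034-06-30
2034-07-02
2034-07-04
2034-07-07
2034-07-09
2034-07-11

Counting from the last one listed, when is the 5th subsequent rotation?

2034-07-23

Every event lands on a Tuesday or Friday or Sunday (gaps cycle 3, 2, 2, 3, 2, 2).
So the schedule is: every Tuesday, Friday and Sunday.
The following Friday is 2034-07-14.
Next Sunday: 2034-07-16.
The following Tuesday is 2034-07-18.
Next Friday: 2034-07-21.
Next Sunday: 2034-07-23.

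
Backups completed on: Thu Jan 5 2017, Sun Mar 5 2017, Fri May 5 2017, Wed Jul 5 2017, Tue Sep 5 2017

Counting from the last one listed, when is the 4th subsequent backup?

Gaps: 59, 61, 61, 62 days — not constant. Every event is on the 5th of the month.
Pattern: the 5th of every 2 months.
November 2017: Sun Nov 5 2017.
January 2018: Fri Jan 5 2018.
March 2018: Mon Mar 5 2018.
May 2018: Sat May 5 2018.

Sat May 5 2018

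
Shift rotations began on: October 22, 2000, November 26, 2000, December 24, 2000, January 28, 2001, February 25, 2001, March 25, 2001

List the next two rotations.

All dates are Sundays, 35, 28, 35, 28, 28 days apart.
Specifically, the 4th Sunday of each month.
April 2001 — 4th Sunday is April 22, 2001.
May 2001 — 4th Sunday is May 27, 2001.

April 22, 2001; May 27, 2001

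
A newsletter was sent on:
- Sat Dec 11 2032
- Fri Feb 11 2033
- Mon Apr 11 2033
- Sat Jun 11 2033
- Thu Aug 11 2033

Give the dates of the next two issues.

Tue Oct 11 2033, Sun Dec 11 2033

Gaps: 62, 59, 61, 61 days — not constant. Every event is on the 11th of the month.
Pattern: the 11th of every 2 months.
Next: October 2033 → Tue Oct 11 2033.
Next: December 2033 → Sun Dec 11 2033.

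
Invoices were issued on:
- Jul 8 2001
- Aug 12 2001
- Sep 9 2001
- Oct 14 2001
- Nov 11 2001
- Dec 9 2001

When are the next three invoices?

These are Sundays at 28- or 35-day spacing (35, 28, 35, 28, 28).
The pattern: 2nd Sunday of the month.
January 2002 — 2nd Sunday is Jan 13 2002.
2nd Sunday of February 2002: Feb 10 2002.
March 2002 — 2nd Sunday is Mar 10 2002.

Jan 13 2002, Feb 10 2002, Mar 10 2002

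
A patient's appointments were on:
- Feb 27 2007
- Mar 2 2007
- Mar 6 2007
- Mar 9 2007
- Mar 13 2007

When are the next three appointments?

Mar 16 2007, Mar 20 2007, Mar 23 2007

Gaps: 3, 4, 3, 4 days — not constant, but cyclic with period 2.
The events fall on every Tuesday and Friday.
The following Friday is Mar 16 2007.
Next Tuesday: Mar 20 2007.
The following Friday is Mar 23 2007.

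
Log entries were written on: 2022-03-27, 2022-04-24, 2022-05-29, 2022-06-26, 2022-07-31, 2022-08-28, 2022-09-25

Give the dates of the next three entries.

All Sundays; the gaps (28, 35, 28, 35, 28, 28) vary with month length.
This is the last Sunday of each month.
Last Sunday of October 2022: 2022-10-30.
November 2022 ends with Sunday 2022-11-27.
Last Sunday of December 2022: 2022-12-25.

2022-10-30, 2022-11-27, 2022-12-25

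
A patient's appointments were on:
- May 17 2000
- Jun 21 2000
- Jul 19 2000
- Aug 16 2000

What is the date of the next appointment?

Gaps: 35, 28, 28 days — a mix of 28 and 35. Every date is a Wednesday.
Each is the 3rd Wednesday of its month.
3rd Wednesday of September 2000: Sep 20 2000.

Sep 20 2000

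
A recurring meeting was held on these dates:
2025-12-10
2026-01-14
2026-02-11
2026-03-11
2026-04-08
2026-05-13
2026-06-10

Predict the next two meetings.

2026-07-08, 2026-08-12

Gaps: 35, 28, 28, 28, 35, 28 days — a mix of 28 and 35. Every date is a Wednesday.
Each is the 2nd Wednesday of its month.
2nd Wednesday of July 2026: 2026-07-08.
August 2026 — 2nd Wednesday is 2026-08-12.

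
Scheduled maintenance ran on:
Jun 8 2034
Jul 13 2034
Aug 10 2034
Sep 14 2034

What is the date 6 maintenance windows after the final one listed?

These are Thursdays at 28- or 35-day spacing (35, 28, 35).
The pattern: 2nd Thursday of the month.
2nd Thursday of October 2034: Oct 12 2034.
November 2034 — 2nd Thursday is Nov 9 2034.
2nd Thursday of December 2034: Dec 14 2034.
2nd Thursday of January 2035: Jan 11 2035.
2nd Thursday of February 2035: Feb 8 2035.
2nd Thursday of March 2035: Mar 8 2035.

Mar 8 2035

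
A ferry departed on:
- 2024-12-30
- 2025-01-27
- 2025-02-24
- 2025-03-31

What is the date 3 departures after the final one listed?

All Mondays; the gaps (28, 28, 35) vary with month length.
This is the last Monday of each month.
Last Monday of April 2025: 2025-04-28.
May 2025 ends with Monday 2025-05-26.
Last Monday of June 2025: 2025-06-30.

2025-06-30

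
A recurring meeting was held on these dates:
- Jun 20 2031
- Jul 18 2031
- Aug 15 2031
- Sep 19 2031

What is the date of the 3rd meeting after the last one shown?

These are Fridays at 28- or 35-day spacing (28, 28, 35).
The pattern: 3rd Friday of the month.
October 2031 — 3rd Friday is Oct 17 2031.
November 2031 — 3rd Friday is Nov 21 2031.
3rd Friday of December 2031: Dec 19 2031.

Dec 19 2031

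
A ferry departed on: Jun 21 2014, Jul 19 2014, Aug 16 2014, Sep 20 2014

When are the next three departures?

Oct 18 2014, Nov 15 2014, Dec 20 2014

These are Saturdays at 28- or 35-day spacing (28, 28, 35).
The pattern: 3rd Saturday of the month.
3rd Saturday of October 2014: Oct 18 2014.
November 2014 — 3rd Saturday is Nov 15 2014.
3rd Saturday of December 2014: Dec 20 2014.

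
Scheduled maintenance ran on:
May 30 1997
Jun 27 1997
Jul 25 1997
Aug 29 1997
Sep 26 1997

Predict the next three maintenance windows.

Oct 31 1997, Nov 28 1997, Dec 26 1997

Every date is a Friday; gaps 28, 28, 35, 28 days.
Each is the last Friday of its month (at least one falls on the 29th or later, ruling out '4th Friday').
October 1997 ends with Friday Oct 31 1997.
November 1997 ends with Friday Nov 28 1997.
December 1997 ends with Friday Dec 26 1997.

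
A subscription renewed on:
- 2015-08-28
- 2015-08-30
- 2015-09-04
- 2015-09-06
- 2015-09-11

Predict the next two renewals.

Every event lands on a Friday or Sunday (gaps cycle 2, 5, 2, 5).
So the schedule is: every Friday and Sunday.
Next Sunday: 2015-09-13.
The following Friday is 2015-09-18.

2015-09-13, 2015-09-18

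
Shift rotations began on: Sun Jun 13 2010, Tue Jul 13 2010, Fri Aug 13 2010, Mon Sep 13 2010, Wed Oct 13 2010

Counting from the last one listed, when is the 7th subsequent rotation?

Fri May 13 2011

Each date is the 13th; the gaps (30, 31, 31, 30) track the month lengths.
The rule is the 13th of each month.
November 2010: Sat Nov 13 2010.
December 2010: Mon Dec 13 2010.
January 2011: Thu Jan 13 2011.
Next: February 2011 → Sun Feb 13 2011.
March 2011: Sun Mar 13 2011.
Next: April 2011 → Wed Apr 13 2011.
Next: May 2011 → Fri May 13 2011.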